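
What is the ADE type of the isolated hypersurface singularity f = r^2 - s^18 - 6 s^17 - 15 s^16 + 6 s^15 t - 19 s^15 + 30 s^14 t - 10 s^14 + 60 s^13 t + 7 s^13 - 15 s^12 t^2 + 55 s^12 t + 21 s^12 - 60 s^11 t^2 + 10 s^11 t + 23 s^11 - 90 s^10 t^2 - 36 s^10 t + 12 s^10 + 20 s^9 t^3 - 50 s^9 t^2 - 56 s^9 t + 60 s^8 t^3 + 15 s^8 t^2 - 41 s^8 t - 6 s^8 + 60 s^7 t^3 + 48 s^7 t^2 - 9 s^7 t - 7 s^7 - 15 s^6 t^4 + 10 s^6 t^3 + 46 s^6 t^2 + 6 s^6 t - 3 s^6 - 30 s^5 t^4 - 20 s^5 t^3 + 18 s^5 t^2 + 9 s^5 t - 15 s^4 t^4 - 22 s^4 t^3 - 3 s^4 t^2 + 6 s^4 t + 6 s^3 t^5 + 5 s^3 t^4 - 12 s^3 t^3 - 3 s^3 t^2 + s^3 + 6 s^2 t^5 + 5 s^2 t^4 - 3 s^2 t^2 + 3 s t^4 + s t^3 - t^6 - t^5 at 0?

E_7

The Hessian of f at 0 is [[0, 0, 0], [0, 0, 0], [0, 0, 2]] with rank 1, so corank 2. A Groebner basis of the Jacobian ideal J(f) in C{s,t,r} is {-s^2 + t^4 - t^3/3, s^3, s^2*t + s^2/3 + t^3/9, -s^2 + s*t^2 - t^3/3, r}; counting standard monomials gives mu = 7. Corank 2; j^3 = s^3 is a perfect cube, so E-series; the 4-jet and mu = 7 give E_7.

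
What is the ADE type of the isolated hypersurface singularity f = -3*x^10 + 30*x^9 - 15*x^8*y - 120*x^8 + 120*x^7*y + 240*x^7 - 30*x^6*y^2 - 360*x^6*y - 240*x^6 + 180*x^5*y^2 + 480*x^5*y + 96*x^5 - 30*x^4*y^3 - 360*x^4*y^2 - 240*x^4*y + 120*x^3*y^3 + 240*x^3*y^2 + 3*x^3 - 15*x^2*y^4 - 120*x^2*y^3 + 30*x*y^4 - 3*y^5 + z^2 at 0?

The Hessian of f at 0 has rank 1. Corank 2; j^3 = 3*x^3 is a perfect cube, so E-series; the 5-jet and mu = 8 give E_8.

E_8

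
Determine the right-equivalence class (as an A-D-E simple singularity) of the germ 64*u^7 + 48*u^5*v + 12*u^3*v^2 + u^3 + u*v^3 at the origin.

The Hessian of f at 0 has rank 0. Corank 2; j^3 = u^3 is a perfect cube, so E-series; the 4-jet and mu = 7 give E_7.

E_{7}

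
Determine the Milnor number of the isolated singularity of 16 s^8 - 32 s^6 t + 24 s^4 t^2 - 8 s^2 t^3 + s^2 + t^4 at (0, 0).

3

The Hessian of f at 0 has rank 1. Corank 1: A-series; mu = 3 gives A_3.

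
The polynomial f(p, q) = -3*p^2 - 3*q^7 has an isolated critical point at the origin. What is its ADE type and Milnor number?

The Hessian of f at 0 has rank 1. Corank 1: A-series; mu = 6 gives A_6.

Type A_6, Milnor number mu = 6.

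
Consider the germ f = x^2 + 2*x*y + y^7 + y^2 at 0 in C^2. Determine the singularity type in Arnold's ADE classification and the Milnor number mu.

Type A6, Milnor number mu = 6.

The Hessian of f at 0 has rank 1. Corank 1: A-series; mu = 6 gives A_6.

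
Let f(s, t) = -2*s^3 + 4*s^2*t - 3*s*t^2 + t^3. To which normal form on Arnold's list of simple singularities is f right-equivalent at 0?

D_{4}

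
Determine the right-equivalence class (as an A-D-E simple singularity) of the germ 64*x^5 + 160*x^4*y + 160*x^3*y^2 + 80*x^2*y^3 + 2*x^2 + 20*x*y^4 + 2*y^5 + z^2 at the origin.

The Hessian of f at 0 has rank 2. Corank 1: A-series; mu = 4 gives A_4.

A_4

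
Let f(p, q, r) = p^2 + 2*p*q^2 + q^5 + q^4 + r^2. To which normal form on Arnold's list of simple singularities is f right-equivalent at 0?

A4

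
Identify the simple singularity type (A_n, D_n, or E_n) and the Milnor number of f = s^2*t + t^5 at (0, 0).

Type D_{6}, Milnor number mu = 6.

The Hessian of f at 0 has rank 0. Corank 2; j^3 = s^2*t has shape L^2 M (L != M), so D-series; mu = 6 gives D_6.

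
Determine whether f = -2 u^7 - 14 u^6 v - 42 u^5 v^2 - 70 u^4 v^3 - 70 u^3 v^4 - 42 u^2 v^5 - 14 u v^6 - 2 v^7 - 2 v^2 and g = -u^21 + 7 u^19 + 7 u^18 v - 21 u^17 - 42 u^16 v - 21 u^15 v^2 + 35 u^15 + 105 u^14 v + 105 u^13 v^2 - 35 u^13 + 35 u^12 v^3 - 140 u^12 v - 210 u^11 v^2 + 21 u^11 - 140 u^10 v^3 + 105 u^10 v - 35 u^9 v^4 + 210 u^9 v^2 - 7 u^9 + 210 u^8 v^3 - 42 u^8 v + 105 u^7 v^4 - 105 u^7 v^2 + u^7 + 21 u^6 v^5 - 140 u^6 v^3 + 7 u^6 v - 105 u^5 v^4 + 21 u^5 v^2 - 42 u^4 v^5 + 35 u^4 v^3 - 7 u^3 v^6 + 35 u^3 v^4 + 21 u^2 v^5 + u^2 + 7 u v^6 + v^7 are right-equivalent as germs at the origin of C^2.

The Hessian of f at 0 has rank 1. Corank 1: A-series; mu = 6 gives A_6. The Hessian of g at 0 has rank 1. Corank 1: A-series; mu = 6 gives A_6. Both have type A_6, hence right-equivalent.

Yes.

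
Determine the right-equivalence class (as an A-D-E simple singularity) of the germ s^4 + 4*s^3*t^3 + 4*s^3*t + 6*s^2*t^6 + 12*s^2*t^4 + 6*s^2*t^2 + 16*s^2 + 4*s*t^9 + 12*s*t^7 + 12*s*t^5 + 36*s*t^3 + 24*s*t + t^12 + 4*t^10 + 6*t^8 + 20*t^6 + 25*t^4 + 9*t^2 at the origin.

A3

The Hessian of f at 0 is [[32, 24], [24, 18]] with rank 1, so corank 1. A Groebner basis of the Jacobian ideal J(f) in C{s,t} is {t^3, s + 3*t/4}; counting standard monomials gives mu = 3. Corank 1: A-series; mu = 3 gives A_3.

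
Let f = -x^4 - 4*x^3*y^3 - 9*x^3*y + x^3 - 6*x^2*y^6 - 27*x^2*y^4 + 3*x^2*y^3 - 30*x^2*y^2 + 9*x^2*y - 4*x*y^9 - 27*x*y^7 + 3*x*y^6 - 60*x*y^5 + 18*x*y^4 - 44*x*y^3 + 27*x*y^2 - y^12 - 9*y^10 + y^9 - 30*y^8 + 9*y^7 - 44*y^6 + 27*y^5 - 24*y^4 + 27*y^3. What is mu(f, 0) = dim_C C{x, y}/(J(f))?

The Hessian of f at 0 has rank 0. Corank 2; j^3 = (x + 3*y)^3 is a perfect cube, so E-series; the 4-jet and mu = 7 give E_7.

7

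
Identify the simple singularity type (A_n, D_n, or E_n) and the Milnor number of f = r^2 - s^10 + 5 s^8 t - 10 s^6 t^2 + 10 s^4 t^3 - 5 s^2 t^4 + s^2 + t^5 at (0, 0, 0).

Type A_{4}, Milnor number mu = 4.

The Hessian of f at 0 is [[2, 0, 0], [0, 0, 0], [0, 0, 2]] with rank 2, so corank 1. A Groebner basis of the Jacobian ideal J(f) in C{s,t,r} is {t^4, s, r}; counting standard monomials gives mu = 4. Corank 1: A-series; mu = 4 gives A_4.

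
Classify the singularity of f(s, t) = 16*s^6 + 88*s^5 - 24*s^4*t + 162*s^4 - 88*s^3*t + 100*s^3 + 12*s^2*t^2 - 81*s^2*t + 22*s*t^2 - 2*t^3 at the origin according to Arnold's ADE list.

D4

The Hessian of f at 0 has rank 0. Corank 2; j^3 = (4*s - t)*(25*s^2 - 14*s*t + 2*t^2) splits into three distinct lines over C (the quadratic factor has nonzero discriminant), so D_4.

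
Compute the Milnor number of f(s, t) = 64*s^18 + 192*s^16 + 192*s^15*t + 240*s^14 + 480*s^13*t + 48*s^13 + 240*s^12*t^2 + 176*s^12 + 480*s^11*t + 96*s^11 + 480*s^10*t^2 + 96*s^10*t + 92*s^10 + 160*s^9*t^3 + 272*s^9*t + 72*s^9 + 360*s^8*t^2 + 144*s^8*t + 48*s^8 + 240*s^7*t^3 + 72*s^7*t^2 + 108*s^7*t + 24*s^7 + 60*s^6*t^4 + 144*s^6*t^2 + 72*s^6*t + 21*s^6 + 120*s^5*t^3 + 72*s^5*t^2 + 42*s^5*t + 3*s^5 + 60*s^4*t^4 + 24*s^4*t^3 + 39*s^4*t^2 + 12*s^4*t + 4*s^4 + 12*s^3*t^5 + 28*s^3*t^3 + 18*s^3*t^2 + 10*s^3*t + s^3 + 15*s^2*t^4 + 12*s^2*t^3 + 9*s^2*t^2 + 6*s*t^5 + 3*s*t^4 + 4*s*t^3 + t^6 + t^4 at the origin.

6

The Hessian of f at 0 has rank 0. Corank 2; j^3 = s^3 is a perfect cube, so E-series; the 4-jet and mu = 6 give E_6.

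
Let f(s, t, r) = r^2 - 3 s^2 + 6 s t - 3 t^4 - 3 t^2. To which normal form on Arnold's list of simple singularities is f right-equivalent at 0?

A_{3}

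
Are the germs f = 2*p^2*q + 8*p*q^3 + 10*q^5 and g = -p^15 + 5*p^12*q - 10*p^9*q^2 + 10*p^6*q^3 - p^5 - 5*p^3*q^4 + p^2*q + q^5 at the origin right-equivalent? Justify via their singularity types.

The Hessian of f at 0 is [[0, 0], [0, 0]] with rank 0, so corank 2. A Groebner basis of the Jacobian ideal J(f) in C{p,q} is {p^3, p^2*q, -2*p^2 + p*q^2, p*q/2 + q^3}; counting standard monomials gives mu = 6. Corank 2; j^3 = 2*p^2*q has shape L^2 M (L != M), so D-series; mu = 6 gives D_6. The Hessian of g at 0 is [[0, 0], [0, 0]] with rank 0, so corank 2. A Groebner basis of the Jacobian ideal J(g) in C{p,q} is {p^2/5 + q^4, p^3, p*q}; counting standard monomials gives mu = 6. Corank 2; j^3 = p^2*q has shape L^2 M (L != M), so D-series; mu = 6 gives D_6. Both have type D_6, hence right-equivalent.

Yes.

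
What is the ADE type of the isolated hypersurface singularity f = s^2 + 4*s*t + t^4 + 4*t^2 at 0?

A_3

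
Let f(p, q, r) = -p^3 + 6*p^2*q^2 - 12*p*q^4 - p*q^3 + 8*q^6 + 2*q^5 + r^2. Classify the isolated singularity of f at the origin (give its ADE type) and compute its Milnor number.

The Hessian of f at 0 has rank 1. Corank 2; j^3 = -p^3 is a perfect cube, so E-series; the 4-jet and mu = 7 give E_7.

Type E_{7}, Milnor number mu = 7.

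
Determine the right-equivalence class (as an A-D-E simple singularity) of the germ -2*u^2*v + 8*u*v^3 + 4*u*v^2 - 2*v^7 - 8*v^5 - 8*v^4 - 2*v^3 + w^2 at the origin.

The Hessian of f at 0 has rank 1. Corank 2; j^3 = -2*v*(u - v)^2 has shape L^2 M (L != M), so D-series; mu = 8 gives D_8.

D8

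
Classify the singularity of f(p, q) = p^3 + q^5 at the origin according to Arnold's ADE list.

The Hessian of f at 0 has rank 0. Corank 2; j^3 = p^3 is a perfect cube, so E-series; the 5-jet and mu = 8 give E_8.

E8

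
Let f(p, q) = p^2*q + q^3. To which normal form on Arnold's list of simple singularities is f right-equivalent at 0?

D_4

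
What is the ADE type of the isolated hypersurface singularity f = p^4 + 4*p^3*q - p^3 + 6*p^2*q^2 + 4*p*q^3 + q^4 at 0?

The Hessian of f at 0 is [[0, 0], [0, 0]] with rank 0, so corank 2. A Groebner basis of the Jacobian ideal J(f) in C{p,q} is {q^4, p*q^2 + q^3/3, p^2}; counting standard monomials gives mu = 6. Corank 2; j^3 = -p^3 is a perfect cube, so E-series; the 4-jet and mu = 6 give E_6.

E_6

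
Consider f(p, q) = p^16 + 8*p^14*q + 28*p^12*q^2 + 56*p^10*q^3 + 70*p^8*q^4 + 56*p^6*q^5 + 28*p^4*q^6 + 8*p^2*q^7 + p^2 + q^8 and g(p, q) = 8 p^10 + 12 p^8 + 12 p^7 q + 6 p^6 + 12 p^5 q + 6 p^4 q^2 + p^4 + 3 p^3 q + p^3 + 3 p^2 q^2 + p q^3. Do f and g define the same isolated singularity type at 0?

The Hessian of f at 0 is [[2, 0], [0, 0]] with rank 1, so corank 1. A Groebner basis of the Jacobian ideal J(f) in C{p,q} is {q^7, p}; counting standard monomials gives mu = 7. Corank 1: A-series; mu = 7 gives A_7. The Hessian of g at 0 is [[0, 0], [0, 0]] with rank 0, so corank 2. A Groebner basis of the Jacobian ideal J(g) in C{p,q} is {3*p^2 + q^4 + q^3, p^3, p^2*q - p^2 - q^3/3, 2*p^2 + p*q^2 + 2*q^3/3}; counting standard monomials gives mu = 7. Corank 2; j^3 = p^3 is a perfect cube, so E-series; the 4-jet and mu = 7 give E_7. f is A_7 but g is E_7, hence not right-equivalent.

No.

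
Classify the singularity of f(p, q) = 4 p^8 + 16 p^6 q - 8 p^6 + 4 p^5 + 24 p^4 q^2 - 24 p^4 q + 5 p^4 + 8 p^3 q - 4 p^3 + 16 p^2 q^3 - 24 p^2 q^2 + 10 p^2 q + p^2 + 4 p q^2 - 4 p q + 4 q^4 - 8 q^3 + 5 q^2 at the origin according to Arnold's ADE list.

A_1

The Hessian of f at 0 has rank 2. Corank 0: nondegenerate Morse point, so A_1.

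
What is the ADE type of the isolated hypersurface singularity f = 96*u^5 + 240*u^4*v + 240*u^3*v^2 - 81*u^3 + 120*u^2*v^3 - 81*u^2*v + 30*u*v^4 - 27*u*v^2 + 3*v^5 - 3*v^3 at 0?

The Hessian of f at 0 has rank 0. Corank 2; j^3 = -3*(3*u + v)^3 is a perfect cube, so E-series; the 5-jet and mu = 8 give E_8.

E_8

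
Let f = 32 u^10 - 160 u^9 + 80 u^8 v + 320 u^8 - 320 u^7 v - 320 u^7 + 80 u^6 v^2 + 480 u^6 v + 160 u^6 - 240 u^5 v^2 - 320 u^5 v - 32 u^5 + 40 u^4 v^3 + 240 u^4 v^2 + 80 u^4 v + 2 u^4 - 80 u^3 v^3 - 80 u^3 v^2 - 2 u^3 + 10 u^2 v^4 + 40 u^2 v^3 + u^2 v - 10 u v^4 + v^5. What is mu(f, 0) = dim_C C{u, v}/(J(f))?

6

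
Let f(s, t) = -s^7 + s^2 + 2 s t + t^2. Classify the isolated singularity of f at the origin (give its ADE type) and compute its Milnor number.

The Hessian of f at 0 is [[2, 2], [2, 2]] with rank 1, so corank 1. A Groebner basis of the Jacobian ideal J(f) in C{s,t} is {t^6, s + t}; counting standard monomials gives mu = 6. Corank 1: A-series; mu = 6 gives A_6.

Type A6, Milnor number mu = 6.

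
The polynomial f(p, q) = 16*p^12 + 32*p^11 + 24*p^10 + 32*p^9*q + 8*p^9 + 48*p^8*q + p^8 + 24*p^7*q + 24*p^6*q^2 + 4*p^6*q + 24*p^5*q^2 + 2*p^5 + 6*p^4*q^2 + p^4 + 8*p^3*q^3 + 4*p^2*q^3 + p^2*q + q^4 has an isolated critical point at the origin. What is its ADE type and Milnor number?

Type D5, Milnor number mu = 5.

The Hessian of f at 0 is [[0, 0], [0, 0]] with rank 0, so corank 2. A Groebner basis of the Jacobian ideal J(f) in C{p,q} is {p^3, p^2/4 + q^3, p*q}; counting standard monomials gives mu = 5. Corank 2; j^3 = p^2*q has shape L^2 M (L != M), so D-series; mu = 5 gives D_5.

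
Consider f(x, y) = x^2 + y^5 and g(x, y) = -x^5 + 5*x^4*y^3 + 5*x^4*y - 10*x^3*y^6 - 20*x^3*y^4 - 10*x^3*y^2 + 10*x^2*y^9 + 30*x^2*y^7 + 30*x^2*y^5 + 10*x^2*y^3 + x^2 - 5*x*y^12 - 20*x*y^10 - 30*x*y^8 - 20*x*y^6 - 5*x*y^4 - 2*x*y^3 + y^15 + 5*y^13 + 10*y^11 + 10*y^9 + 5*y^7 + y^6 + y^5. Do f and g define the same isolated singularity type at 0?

Yes.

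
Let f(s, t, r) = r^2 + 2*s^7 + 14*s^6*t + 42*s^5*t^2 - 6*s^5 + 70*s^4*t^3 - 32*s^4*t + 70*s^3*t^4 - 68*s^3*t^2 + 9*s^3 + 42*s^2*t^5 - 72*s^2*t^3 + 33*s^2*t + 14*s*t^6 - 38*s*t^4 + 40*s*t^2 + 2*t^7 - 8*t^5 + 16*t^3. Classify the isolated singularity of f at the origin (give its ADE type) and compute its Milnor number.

Type D_{8}, Milnor number mu = 8.

The Hessian of f at 0 has rank 1. Corank 2; j^3 = (s + t)*(3*s + 4*t)^2 has shape L^2 M (L != M), so D-series; mu = 8 gives D_8.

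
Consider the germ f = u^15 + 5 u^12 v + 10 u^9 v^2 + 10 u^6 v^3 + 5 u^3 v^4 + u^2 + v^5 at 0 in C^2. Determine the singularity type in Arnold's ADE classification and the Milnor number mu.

Type A4, Milnor number mu = 4.

The Hessian of f at 0 is [[2, 0], [0, 0]] with rank 1, so corank 1. A Groebner basis of the Jacobian ideal J(f) in C{u,v} is {v^4, u}; counting standard monomials gives mu = 4. Corank 1: A-series; mu = 4 gives A_4.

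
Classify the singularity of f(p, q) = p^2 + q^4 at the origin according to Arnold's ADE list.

A_3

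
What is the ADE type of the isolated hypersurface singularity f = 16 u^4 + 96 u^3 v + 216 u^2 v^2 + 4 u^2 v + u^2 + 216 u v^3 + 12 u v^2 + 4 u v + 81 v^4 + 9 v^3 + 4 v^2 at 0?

A_{2}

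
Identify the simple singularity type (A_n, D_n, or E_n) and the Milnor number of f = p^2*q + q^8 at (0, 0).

Type D_9, Milnor number mu = 9.

The Hessian of f at 0 has rank 0. Corank 2; j^3 = p^2*q has shape L^2 M (L != M), so D-series; mu = 9 gives D_9.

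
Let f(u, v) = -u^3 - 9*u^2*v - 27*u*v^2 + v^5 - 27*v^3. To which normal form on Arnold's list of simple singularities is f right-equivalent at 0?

E_8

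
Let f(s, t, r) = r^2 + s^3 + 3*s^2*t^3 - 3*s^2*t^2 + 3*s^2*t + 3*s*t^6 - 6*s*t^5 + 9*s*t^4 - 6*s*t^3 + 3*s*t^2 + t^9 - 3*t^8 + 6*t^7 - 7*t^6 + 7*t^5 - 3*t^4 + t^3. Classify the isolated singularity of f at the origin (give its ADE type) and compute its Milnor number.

Type E_{8}, Milnor number mu = 8.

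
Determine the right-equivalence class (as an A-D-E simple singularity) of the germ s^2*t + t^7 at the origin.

D_{8}

The Hessian of f at 0 has rank 0. Corank 2; j^3 = s^2*t has shape L^2 M (L != M), so D-series; mu = 8 gives D_8.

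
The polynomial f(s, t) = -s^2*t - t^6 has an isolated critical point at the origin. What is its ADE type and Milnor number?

Type D_{7}, Milnor number mu = 7.

The Hessian of f at 0 has rank 0. Corank 2; j^3 = -s^2*t has shape L^2 M (L != M), so D-series; mu = 7 gives D_7.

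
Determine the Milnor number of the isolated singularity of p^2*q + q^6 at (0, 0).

7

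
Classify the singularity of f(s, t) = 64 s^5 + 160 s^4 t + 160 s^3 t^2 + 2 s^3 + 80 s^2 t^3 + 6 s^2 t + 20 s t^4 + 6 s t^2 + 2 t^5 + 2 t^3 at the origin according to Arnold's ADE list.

E_8

The Hessian of f at 0 has rank 0. Corank 2; j^3 = 2*(s + t)^3 is a perfect cube, so E-series; the 5-jet and mu = 8 give E_8.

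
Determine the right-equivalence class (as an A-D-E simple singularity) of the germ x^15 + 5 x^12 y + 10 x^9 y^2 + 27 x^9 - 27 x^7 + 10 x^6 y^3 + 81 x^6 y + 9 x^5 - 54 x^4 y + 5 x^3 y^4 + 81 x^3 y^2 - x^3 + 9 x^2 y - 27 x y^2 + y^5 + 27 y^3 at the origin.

The Hessian of f at 0 is [[0, 0], [0, 0]] with rank 0, so corank 2. A Groebner basis of the Jacobian ideal J(f) in C{x,y} is {-x^2/162 + x*y^3 + x*y/27 - y^2/18, y^4, x^3 - 27*x*y^2 + 54*y^3, x^2*y - 6*x*y^2 + 9*y^3}; counting standard monomials gives mu = 8. Corank 2; j^3 = -(x - 3*y)^3 is a perfect cube, so E-series; the 5-jet and mu = 8 give E_8.

E_8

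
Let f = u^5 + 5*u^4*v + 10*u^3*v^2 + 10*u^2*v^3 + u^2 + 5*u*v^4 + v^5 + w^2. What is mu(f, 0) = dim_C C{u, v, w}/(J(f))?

4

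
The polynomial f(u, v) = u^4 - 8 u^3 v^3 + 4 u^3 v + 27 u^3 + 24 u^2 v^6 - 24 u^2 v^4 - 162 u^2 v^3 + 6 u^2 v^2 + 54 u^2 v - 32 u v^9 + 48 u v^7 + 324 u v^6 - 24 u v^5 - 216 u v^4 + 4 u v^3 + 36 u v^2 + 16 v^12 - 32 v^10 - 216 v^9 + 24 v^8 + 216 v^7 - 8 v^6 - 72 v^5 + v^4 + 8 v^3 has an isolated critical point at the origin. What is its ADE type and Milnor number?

The Hessian of f at 0 has rank 0. Corank 2; j^3 = (3*u + 2*v)^3 is a perfect cube, so E-series; the 4-jet and mu = 6 give E_6.

Type E_{6}, Milnor number mu = 6.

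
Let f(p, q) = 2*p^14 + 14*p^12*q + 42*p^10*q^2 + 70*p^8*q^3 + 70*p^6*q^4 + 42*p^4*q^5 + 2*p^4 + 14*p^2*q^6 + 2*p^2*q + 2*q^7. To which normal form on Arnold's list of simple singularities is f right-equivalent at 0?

The Hessian of f at 0 has rank 0. Corank 2; j^3 = 2*p^2*q has shape L^2 M (L != M), so D-series; mu = 8 gives D_8.

D8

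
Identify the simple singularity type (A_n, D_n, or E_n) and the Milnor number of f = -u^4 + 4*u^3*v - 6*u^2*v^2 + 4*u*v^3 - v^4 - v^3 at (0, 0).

Type E_{6}, Milnor number mu = 6.

The Hessian of f at 0 has rank 0. Corank 2; j^3 = -v^3 is a perfect cube, so E-series; the 4-jet and mu = 6 give E_6.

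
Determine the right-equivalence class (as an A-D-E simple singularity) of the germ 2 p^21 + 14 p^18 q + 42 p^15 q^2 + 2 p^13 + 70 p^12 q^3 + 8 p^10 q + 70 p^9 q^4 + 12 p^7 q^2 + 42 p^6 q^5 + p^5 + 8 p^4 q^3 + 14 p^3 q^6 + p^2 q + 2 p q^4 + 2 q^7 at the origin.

The Hessian of f at 0 has rank 0. Corank 2; j^3 = p^2*q has shape L^2 M (L != M), so D-series; mu = 8 gives D_8.

D8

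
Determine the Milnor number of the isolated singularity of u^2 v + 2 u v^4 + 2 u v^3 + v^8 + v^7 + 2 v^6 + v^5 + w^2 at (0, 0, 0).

The Hessian of f at 0 is [[0, 0, 0], [0, 0, 0], [0, 0, 2]] with rank 1, so corank 2. A Groebner basis of the Jacobian ideal J(f) in C{u,v,w} is {u^2*v^2 - 10*u^2*v/17 + 3*u^2/17 - 4*u*v^2/17 + 7*u*v/17 + 7*v^3/17, 8*u^2*v/17 + u^2/17 + u*v^3 - 7*u*v^2/17 + 8*u*v/17 + 8*v^3/17, u*v + v^4 + v^3, u^3 + 11*u^2*v/17 - 5*u^2/17 + u*v^2/17 - 6*u*v/17 - 6*v^3/17, w}; counting standard monomials gives mu = 9. Corank 2; j^3 = u^2*v has shape L^2 M (L != M), so D-series; mu = 9 gives D_9.

9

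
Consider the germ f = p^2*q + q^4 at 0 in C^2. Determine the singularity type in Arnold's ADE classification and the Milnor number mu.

Type D5, Milnor number mu = 5.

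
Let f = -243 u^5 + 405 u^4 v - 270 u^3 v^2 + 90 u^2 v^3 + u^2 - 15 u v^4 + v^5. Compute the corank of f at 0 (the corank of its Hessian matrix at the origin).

1

The Hessian at 0 is [[2, 0], [0, 0]] of rank 1; hence corank 1.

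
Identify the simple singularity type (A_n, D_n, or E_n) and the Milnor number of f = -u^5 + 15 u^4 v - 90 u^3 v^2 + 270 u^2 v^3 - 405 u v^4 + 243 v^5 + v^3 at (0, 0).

Type E8, Milnor number mu = 8.

The Hessian of f at 0 has rank 0. Corank 2; j^3 = v^3 is a perfect cube, so E-series; the 5-jet and mu = 8 give E_8.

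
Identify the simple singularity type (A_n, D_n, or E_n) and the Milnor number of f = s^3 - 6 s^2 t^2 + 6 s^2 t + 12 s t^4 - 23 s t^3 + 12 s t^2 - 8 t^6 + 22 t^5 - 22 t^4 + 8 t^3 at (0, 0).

The Hessian of f at 0 is [[0, 0], [0, 0]] with rank 0, so corank 2. A Groebner basis of the Jacobian ideal J(f) in C{s,t} is {-s^2/4 - s*t + t^4 - t^3/12 - t^2, s^3 - 13*s^2/2 - 26*s*t + 35*t^3/6 - 26*t^2, s^2*t + 25*s^2/12 + 25*s*t/3 - 119*t^3/36 + 25*t^2/3, -s^2/2 + s*t^2 - 2*s*t + 11*t^3/6 - 2*t^2}; counting standard monomials gives mu = 7. Corank 2; j^3 = (s + 2*t)^3 is a perfect cube, so E-series; the 4-jet and mu = 7 give E_7.

Type E7, Milnor number mu = 7.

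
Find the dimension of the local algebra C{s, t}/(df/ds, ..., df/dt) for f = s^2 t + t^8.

9

The Hessian of f at 0 has rank 0. Corank 2; j^3 = s^2*t has shape L^2 M (L != M), so D-series; mu = 9 gives D_9.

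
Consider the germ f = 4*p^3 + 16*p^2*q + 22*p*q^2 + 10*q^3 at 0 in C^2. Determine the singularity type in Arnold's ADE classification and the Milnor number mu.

Type D_4, Milnor number mu = 4.

The Hessian of f at 0 has rank 0. Corank 2; j^3 = 2*(p + q)*(2*p^2 + 6*p*q + 5*q^2) splits into three distinct lines over C (the quadratic factor has nonzero discriminant), so D_4.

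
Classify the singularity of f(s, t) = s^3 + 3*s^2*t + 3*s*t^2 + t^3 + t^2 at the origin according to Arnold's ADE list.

A2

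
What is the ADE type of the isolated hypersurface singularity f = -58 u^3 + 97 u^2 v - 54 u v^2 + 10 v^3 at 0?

D_4

The Hessian of f at 0 has rank 0. Corank 2; j^3 = -(2*u - v)*(29*u^2 - 34*u*v + 10*v^2) splits into three distinct lines over C (the quadratic factor has nonzero discriminant), so D_4.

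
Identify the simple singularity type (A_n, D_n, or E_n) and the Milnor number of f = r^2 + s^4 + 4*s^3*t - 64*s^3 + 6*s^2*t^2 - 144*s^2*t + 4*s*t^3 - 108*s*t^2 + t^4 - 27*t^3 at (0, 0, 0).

Type E6, Milnor number mu = 6.

The Hessian of f at 0 has rank 1. Corank 2; j^3 = -(4*s + 3*t)^3 is a perfect cube, so E-series; the 4-jet and mu = 6 give E_6.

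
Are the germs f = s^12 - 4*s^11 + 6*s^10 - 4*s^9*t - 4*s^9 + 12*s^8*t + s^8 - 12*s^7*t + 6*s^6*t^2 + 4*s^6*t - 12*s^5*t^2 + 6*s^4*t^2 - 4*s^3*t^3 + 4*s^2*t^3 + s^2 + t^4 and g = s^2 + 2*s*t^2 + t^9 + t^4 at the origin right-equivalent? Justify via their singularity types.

No.

The Hessian of f at 0 has rank 1. Corank 1: A-series; mu = 3 gives A_3. The Hessian of g at 0 has rank 1. Corank 1: A-series; mu = 8 gives A_8. f is A_3 but g is A_8, hence not right-equivalent.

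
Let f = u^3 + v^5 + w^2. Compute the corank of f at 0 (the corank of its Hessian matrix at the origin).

2

Hessian at 0 has rank 1.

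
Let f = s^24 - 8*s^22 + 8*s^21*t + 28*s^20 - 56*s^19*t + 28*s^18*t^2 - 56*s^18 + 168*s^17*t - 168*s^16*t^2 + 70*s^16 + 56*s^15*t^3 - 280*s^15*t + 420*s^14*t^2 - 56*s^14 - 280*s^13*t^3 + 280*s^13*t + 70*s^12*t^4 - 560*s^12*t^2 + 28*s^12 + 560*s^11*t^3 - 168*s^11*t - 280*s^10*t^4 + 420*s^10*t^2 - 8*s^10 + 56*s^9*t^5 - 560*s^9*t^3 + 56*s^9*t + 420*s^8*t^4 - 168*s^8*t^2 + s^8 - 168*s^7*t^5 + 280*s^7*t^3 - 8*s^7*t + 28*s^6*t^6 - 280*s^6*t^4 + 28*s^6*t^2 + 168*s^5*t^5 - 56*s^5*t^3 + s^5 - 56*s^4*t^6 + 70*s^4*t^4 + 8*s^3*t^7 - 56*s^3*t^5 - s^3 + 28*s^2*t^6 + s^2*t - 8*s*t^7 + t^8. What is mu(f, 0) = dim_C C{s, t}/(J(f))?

9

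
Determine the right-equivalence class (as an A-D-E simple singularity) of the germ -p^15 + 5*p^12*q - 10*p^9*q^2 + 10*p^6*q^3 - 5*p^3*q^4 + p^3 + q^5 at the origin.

E_8

The Hessian of f at 0 has rank 0. Corank 2; j^3 = p^3 is a perfect cube, so E-series; the 5-jet and mu = 8 give E_8.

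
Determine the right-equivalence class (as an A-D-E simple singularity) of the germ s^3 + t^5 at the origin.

E_{8}

The Hessian of f at 0 has rank 0. Corank 2; j^3 = s^3 is a perfect cube, so E-series; the 5-jet and mu = 8 give E_8.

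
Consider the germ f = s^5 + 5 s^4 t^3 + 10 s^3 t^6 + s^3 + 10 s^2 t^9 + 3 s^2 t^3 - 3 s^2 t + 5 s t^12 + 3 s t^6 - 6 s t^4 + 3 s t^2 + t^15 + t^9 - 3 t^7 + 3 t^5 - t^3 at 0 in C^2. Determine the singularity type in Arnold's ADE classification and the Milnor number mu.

The Hessian of f at 0 is [[0, 0], [0, 0]] with rank 0, so corank 2. A Groebner basis of the Jacobian ideal J(f) in C{s,t} is {-3*s^2/2 + s*t^3 + 3*s*t - 3*t^2/2, -2*s^2 + 4*s*t + t^4 - 2*t^2, s^3 - 3*s*t^2 + 2*t^3, s^2*t - 2*s*t^2 + t^3}; counting standard monomials gives mu = 8. Corank 2; j^3 = (s - t)^3 is a perfect cube, so E-series; the 5-jet and mu = 8 give E_8.

Type E8, Milnor number mu = 8.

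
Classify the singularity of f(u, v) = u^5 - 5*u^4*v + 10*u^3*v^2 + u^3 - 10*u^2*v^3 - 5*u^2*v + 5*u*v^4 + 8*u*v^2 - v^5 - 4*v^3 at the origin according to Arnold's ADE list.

The Hessian of f at 0 is [[0, 0], [0, 0]] with rank 0, so corank 2. A Groebner basis of the Jacobian ideal J(f) in C{u,v} is {-u*v/5 + v^4 + 2*v^2/5, u*v^2 - 2*v^3, u^2 - 3*u*v + 2*v^2}; counting standard monomials gives mu = 6. Corank 2; j^3 = (u - 2*v)^2*(u - v) has shape L^2 M (L != M), so D-series; mu = 6 gives D_6.

D6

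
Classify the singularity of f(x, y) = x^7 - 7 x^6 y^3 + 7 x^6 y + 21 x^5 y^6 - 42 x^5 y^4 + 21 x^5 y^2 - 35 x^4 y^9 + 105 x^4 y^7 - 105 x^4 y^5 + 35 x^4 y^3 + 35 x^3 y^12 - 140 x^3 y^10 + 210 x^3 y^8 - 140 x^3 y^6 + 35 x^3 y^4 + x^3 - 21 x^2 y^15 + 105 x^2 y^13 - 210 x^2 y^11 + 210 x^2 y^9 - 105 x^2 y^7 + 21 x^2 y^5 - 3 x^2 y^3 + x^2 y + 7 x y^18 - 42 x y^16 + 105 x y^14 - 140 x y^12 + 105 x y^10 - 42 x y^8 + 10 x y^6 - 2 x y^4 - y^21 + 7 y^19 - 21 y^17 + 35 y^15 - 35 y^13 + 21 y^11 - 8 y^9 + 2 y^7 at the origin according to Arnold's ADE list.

D8

The Hessian of f at 0 is [[0, 0], [0, 0]] with rank 0, so corank 2. A Groebner basis of the Jacobian ideal J(f) in C{x,y} is {x^2/6 + x*y^3, -7*x^2/6 - x*y + y^4, x^3, x^2*y}; counting standard monomials gives mu = 8. Corank 2; j^3 = x^2*(x + y) has shape L^2 M (L != M), so D-series; mu = 8 gives D_8.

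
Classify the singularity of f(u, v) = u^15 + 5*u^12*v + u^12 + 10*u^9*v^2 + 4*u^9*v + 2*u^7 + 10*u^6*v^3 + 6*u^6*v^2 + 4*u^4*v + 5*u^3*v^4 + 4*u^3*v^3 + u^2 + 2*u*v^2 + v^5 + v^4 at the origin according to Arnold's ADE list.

A_4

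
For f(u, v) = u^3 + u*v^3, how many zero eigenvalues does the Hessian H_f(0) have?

2

Hessian at 0 has rank 0.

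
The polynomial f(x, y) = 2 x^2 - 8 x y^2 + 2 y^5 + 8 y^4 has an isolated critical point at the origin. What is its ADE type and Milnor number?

Type A_4, Milnor number mu = 4.

The Hessian of f at 0 has rank 1. Corank 1: A-series; mu = 4 gives A_4.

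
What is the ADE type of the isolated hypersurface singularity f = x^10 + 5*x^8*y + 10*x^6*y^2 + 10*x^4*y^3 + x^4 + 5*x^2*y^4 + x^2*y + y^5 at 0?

D_{6}

The Hessian of f at 0 has rank 0. Corank 2; j^3 = x^2*y has shape L^2 M (L != M), so D-series; mu = 6 gives D_6.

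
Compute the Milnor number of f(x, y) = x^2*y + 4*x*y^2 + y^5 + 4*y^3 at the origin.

The Hessian of f at 0 is [[0, 0], [0, 0]] with rank 0, so corank 2. A Groebner basis of the Jacobian ideal J(f) in C{x,y} is {x^2/5 + y^4 - 4*y^2/5, x^3 + 8*y^3, x*y + 2*y^2}; counting standard monomials gives mu = 6. Corank 2; j^3 = y*(x + 2*y)^2 has shape L^2 M (L != M), so D-series; mu = 6 gives D_6.

6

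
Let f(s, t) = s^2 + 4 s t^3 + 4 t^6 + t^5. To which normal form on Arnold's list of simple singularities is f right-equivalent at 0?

The Hessian of f at 0 has rank 1. Corank 1: A-series; mu = 4 gives A_4.

A_4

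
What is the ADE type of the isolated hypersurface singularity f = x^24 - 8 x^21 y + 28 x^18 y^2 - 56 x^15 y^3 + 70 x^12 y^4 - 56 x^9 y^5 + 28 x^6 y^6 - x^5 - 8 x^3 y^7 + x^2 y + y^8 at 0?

The Hessian of f at 0 has rank 0. Corank 2; j^3 = x^2*y has shape L^2 M (L != M), so D-series; mu = 9 gives D_9.

D_9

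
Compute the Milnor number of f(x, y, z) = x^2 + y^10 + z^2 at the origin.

9

The Hessian of f at 0 has rank 2. Corank 1: A-series; mu = 9 gives A_9.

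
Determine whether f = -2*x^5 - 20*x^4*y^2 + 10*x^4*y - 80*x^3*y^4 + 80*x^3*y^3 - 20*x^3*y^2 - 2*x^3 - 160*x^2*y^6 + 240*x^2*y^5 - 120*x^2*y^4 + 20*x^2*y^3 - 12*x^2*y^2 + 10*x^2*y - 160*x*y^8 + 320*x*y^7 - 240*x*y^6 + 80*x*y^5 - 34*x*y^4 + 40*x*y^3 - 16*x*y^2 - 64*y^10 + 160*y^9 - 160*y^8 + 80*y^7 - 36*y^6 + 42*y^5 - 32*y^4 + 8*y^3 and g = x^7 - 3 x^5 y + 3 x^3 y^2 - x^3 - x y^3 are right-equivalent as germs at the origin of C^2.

The Hessian of f at 0 is [[0, 0], [0, 0]] with rank 0, so corank 2. A Groebner basis of the Jacobian ideal J(f) in C{x,y} is {x^3 - 4*x^2 + 20*x*y - 24*y^2, x^2*y + 2*x^2 - 6*x*y + 4*y^2, 3*x^2 + x*y^2 - 11*x*y + 10*y^2, 5*x^2/2 - 19*x*y/2 + y^3 + 9*y^2}; counting standard monomials gives mu = 6. Corank 2; j^3 = -2*(x - 2*y)^2*(x - y) has shape L^2 M (L != M), so D-series; mu = 6 gives D_6. The Hessian of g at 0 is [[0, 0], [0, 0]] with rank 0, so corank 2. A Groebner basis of the Jacobian ideal J(g) in C{x,y} is {x^3, x*y^2, 3*x^2 + y^3}; counting standard monomials gives mu = 7. Corank 2; j^3 = -x^3 is a perfect cube, so E-series; the 4-jet and mu = 7 give E_7. f is D_6 but g is E_7, hence not right-equivalent.

No.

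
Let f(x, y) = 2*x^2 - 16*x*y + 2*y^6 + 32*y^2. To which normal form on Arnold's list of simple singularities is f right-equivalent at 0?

A_5

The Hessian of f at 0 is [[4, -16], [-16, 64]] with rank 1, so corank 1. A Groebner basis of the Jacobian ideal J(f) in C{x,y} is {y^5, x - 4*y}; counting standard monomials gives mu = 5. Corank 1: A-series; mu = 5 gives A_5.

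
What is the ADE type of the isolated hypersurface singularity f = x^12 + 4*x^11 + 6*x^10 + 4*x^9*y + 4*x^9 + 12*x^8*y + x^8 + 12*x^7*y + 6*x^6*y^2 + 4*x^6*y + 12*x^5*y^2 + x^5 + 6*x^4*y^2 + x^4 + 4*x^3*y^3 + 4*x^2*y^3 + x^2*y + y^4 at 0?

D5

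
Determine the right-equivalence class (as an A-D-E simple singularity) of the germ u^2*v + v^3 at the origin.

D4

The Hessian of f at 0 is [[0, 0], [0, 0]] with rank 0, so corank 2. A Groebner basis of the Jacobian ideal J(f) in C{u,v} is {v^3, u^2 + 3*v^2, u*v}; counting standard monomials gives mu = 4. Corank 2; j^3 = v*(u^2 + v^2) splits into three distinct lines over C (the quadratic factor has nonzero discriminant), so D_4.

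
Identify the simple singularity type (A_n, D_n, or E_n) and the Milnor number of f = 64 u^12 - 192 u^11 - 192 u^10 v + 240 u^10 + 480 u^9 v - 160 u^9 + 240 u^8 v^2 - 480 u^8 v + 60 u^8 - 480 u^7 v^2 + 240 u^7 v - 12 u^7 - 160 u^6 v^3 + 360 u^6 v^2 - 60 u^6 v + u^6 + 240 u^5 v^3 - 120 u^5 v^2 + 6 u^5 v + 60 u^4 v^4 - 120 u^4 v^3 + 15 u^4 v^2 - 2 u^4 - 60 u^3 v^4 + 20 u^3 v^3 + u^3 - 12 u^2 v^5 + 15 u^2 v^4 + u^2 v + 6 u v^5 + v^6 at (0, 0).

The Hessian of f at 0 has rank 0. Corank 2; j^3 = u^2*(u + v) has shape L^2 M (L != M), so D-series; mu = 7 gives D_7.

Type D_{7}, Milnor number mu = 7.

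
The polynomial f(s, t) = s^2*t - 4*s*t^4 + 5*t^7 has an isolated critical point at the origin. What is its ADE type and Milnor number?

Type D_8, Milnor number mu = 8.

The Hessian of f at 0 is [[0, 0], [0, 0]] with rank 0, so corank 2. A Groebner basis of the Jacobian ideal J(f) in C{s,t} is {2*s^2/3 + s*t^3, -s*t/2 + t^4, s^3, s^2*t}; counting standard monomials gives mu = 8. Corank 2; j^3 = s^2*t has shape L^2 M (L != M), so D-series; mu = 8 gives D_8.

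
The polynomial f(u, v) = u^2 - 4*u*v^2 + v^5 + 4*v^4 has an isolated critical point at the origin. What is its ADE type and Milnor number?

Type A_4, Milnor number mu = 4.

The Hessian of f at 0 has rank 1. Corank 1: A-series; mu = 4 gives A_4.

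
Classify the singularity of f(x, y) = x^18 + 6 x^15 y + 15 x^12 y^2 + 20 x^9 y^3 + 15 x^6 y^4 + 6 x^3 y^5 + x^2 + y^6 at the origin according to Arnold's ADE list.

A5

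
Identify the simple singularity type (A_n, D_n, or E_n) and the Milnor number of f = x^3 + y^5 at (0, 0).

Type E8, Milnor number mu = 8.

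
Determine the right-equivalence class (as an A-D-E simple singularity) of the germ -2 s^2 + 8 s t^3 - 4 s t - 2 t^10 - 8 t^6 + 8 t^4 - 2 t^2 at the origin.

A_{9}

The Hessian of f at 0 is [[-4, -4], [-4, -4]] with rank 1, so corank 1. A Groebner basis of the Jacobian ideal J(f) in C{s,t} is {s^3 + 3*s^2*t + 3*s*t^2 + s/2 + t/2, -s/2 + t^3 - t/2}; counting standard monomials gives mu = 9. Corank 1: A-series; mu = 9 gives A_9.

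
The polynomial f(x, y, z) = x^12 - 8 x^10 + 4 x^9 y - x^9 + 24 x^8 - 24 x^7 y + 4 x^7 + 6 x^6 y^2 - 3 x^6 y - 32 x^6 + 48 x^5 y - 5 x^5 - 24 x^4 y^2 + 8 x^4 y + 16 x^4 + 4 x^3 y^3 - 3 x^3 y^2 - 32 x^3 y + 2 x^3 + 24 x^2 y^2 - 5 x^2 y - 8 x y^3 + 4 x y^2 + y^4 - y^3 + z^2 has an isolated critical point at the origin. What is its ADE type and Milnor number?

Type D_{5}, Milnor number mu = 5.

The Hessian of f at 0 has rank 1. Corank 2; j^3 = (x - y)^2*(2*x - y) has shape L^2 M (L != M), so D-series; mu = 5 gives D_5.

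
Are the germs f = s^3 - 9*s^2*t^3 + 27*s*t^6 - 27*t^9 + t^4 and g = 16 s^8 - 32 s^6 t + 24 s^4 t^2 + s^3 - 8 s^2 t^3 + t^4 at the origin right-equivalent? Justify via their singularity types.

The Hessian of f at 0 is [[0, 0], [0, 0]] with rank 0, so corank 2. A Groebner basis of the Jacobian ideal J(f) in C{s,t} is {t^3, s^2}; counting standard monomials gives mu = 6. Corank 2; j^3 = s^3 is a perfect cube, so E-series; the 4-jet and mu = 6 give E_6. The Hessian of g at 0 is [[0, 0], [0, 0]] with rank 0, so corank 2. A Groebner basis of the Jacobian ideal J(g) in C{s,t} is {t^3, s^2}; counting standard monomials gives mu = 6. Corank 2; j^3 = s^3 is a perfect cube, so E-series; the 4-jet and mu = 6 give E_6. Both have type E_6, hence right-equivalent.

Yes.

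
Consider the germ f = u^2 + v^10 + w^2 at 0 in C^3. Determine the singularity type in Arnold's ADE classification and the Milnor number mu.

The Hessian of f at 0 has rank 2. Corank 1: A-series; mu = 9 gives A_9.

Type A_{9}, Milnor number mu = 9.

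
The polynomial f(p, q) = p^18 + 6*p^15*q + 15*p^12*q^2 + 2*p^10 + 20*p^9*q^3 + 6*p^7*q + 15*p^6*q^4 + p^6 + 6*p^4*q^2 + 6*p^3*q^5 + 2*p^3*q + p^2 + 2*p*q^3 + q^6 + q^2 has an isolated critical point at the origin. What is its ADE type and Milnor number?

Type A1, Milnor number mu = 1.

The Hessian of f at 0 is [[2, 0], [0, 2]] with rank 2, so corank 0. A Groebner basis of the Jacobian ideal J(f) in C{p,q} is {p, q}; counting standard monomials gives mu = 1. Corank 0: nondegenerate Morse point, so A_1.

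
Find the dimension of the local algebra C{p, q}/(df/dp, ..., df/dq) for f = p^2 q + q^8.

9

The Hessian of f at 0 is [[0, 0], [0, 0]] with rank 0, so corank 2. A Groebner basis of the Jacobian ideal J(f) in C{p,q} is {p^2/8 + q^7, p^3, p*q}; counting standard monomials gives mu = 9. Corank 2; j^3 = p^2*q has shape L^2 M (L != M), so D-series; mu = 9 gives D_9.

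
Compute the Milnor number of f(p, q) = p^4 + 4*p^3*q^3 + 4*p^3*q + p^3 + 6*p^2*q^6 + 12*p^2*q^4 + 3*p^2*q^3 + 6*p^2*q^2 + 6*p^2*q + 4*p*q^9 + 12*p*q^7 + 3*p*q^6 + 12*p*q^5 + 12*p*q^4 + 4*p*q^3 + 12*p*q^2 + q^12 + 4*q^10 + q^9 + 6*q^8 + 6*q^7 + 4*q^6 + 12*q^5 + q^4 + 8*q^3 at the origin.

6

The Hessian of f at 0 is [[0, 0], [0, 0]] with rank 0, so corank 2. A Groebner basis of the Jacobian ideal J(f) in C{p,q} is {q^4, p*q^2 + 5*q^3/3, p^2 + 4*p*q + 4*q^2}; counting standard monomials gives mu = 6. Corank 2; j^3 = (p + 2*q)^3 is a perfect cube, so E-series; the 4-jet and mu = 6 give E_6.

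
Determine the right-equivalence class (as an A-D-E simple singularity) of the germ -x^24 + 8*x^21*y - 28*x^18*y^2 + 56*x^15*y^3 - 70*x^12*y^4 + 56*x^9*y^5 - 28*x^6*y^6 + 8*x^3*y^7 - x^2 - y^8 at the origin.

The Hessian of f at 0 has rank 1. Corank 1: A-series; mu = 7 gives A_7.

A_7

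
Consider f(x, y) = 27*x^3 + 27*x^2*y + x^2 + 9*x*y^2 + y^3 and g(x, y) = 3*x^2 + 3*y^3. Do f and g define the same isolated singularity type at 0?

Yes.

The Hessian of f at 0 has rank 1. Corank 1: A-series; mu = 2 gives A_2. The Hessian of g at 0 has rank 1. Corank 1: A-series; mu = 2 gives A_2. Both have type A_2, hence right-equivalent.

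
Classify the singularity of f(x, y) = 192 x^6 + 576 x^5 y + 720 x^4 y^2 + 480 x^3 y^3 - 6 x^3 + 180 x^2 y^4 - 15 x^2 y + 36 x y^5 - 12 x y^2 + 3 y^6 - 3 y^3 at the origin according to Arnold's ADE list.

D7

The Hessian of f at 0 has rank 0. Corank 2; j^3 = -3*(x + y)^2*(2*x + y) has shape L^2 M (L != M), so D-series; mu = 7 gives D_7.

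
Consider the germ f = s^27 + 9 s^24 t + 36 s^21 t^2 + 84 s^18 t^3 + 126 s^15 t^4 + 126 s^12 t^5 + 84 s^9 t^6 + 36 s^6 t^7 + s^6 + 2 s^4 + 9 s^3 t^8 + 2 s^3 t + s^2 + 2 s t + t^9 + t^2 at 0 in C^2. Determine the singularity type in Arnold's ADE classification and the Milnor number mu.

Type A_8, Milnor number mu = 8.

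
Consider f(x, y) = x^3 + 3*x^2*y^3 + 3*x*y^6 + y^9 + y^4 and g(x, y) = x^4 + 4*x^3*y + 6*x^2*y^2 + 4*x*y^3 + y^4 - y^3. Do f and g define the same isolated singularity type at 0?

The Hessian of f at 0 has rank 0. Corank 2; j^3 = x^3 is a perfect cube, so E-series; the 4-jet and mu = 6 give E_6. The Hessian of g at 0 has rank 0. Corank 2; j^3 = -y^3 is a perfect cube, so E-series; the 4-jet and mu = 6 give E_6. Both have type E_6, hence right-equivalent.

Yes.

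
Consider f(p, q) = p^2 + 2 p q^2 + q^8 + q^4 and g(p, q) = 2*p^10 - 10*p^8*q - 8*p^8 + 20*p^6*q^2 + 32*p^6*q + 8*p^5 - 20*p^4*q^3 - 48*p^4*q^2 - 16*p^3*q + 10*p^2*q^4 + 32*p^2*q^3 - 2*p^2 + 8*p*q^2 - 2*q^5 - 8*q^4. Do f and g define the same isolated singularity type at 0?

No.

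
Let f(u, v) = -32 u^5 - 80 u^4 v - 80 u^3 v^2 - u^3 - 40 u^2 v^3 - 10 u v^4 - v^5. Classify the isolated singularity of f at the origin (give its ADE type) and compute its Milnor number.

Type E_{8}, Milnor number mu = 8.

The Hessian of f at 0 has rank 0. Corank 2; j^3 = -u^3 is a perfect cube, so E-series; the 5-jet and mu = 8 give E_8.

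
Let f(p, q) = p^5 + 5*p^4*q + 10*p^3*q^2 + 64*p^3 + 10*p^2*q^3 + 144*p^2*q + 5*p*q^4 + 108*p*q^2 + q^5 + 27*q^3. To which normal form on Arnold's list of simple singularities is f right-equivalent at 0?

E8

The Hessian of f at 0 has rank 0. Corank 2; j^3 = (4*p + 3*q)^3 is a perfect cube, so E-series; the 5-jet and mu = 8 give E_8.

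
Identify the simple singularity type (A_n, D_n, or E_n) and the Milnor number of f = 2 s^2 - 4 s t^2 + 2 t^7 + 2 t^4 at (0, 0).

Type A6, Milnor number mu = 6.

The Hessian of f at 0 is [[4, 0], [0, 0]] with rank 1, so corank 1. A Groebner basis of the Jacobian ideal J(f) in C{s,t} is {s^3, -s + t^2}; counting standard monomials gives mu = 6. Corank 1: A-series; mu = 6 gives A_6.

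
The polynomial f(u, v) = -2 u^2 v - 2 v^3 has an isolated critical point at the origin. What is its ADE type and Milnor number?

The Hessian of f at 0 has rank 0. Corank 2; j^3 = -2*v*(u^2 + v^2) splits into three distinct lines over C (the quadratic factor has nonzero discriminant), so D_4.

Type D_{4}, Milnor number mu = 4.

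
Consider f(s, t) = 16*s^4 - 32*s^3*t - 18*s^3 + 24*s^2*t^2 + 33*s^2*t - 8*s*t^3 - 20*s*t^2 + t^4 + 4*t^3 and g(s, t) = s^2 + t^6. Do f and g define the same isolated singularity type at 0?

No.

The Hessian of f at 0 has rank 0. Corank 2; j^3 = -(2*s - t)*(3*s - 2*t)^2 has shape L^2 M (L != M), so D-series; mu = 5 gives D_5. The Hessian of g at 0 has rank 1. Corank 1: A-series; mu = 5 gives A_5. f is D_5 but g is A_5, hence not right-equivalent.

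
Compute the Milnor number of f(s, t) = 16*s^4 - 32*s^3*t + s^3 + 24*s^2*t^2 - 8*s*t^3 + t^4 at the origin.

The Hessian of f at 0 is [[0, 0], [0, 0]] with rank 0, so corank 2. A Groebner basis of the Jacobian ideal J(f) in C{s,t} is {t^4, s*t^2 - t^3/6, s^2}; counting standard monomials gives mu = 6. Corank 2; j^3 = s^3 is a perfect cube, so E-series; the 4-jet and mu = 6 give E_6.

6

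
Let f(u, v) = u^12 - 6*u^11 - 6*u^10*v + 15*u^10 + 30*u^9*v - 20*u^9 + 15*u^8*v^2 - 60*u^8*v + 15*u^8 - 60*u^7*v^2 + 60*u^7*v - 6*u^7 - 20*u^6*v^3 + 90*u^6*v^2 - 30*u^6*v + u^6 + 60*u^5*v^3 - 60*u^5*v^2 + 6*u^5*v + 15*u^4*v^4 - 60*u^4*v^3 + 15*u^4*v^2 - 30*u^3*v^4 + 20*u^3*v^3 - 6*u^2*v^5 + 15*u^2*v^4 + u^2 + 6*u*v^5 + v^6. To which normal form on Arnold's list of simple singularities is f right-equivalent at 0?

A_5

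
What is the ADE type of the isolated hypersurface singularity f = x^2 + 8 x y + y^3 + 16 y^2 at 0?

A2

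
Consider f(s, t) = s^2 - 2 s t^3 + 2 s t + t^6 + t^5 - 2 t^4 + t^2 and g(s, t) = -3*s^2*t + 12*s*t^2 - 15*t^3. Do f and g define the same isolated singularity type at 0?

No.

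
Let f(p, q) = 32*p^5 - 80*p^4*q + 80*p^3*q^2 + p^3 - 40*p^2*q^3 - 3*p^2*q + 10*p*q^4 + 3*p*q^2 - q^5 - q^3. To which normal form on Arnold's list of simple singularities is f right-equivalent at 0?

The Hessian of f at 0 is [[0, 0], [0, 0]] with rank 0, so corank 2. A Groebner basis of the Jacobian ideal J(f) in C{p,q} is {q^5, p*q^3 - 7*q^4/8, p^2 - 2*p*q + q^2}; counting standard monomials gives mu = 8. Corank 2; j^3 = (p - q)^3 is a perfect cube, so E-series; the 5-jet and mu = 8 give E_8.

E_8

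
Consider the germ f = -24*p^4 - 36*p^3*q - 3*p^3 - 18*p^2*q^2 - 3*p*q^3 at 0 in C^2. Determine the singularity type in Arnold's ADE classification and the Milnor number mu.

Type E7, Milnor number mu = 7.

The Hessian of f at 0 has rank 0. Corank 2; j^3 = -3*p^3 is a perfect cube, so E-series; the 4-jet and mu = 7 give E_7.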